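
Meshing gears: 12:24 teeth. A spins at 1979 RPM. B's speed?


Gear ratio = 12:24 = 1:2
RPM_B = RPM_A × (teeth_A / teeth_B)
= 1979 × (12/24)
= 989.5 RPM

989.5 RPM


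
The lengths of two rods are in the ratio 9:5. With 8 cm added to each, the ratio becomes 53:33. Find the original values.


Let A = 9k, B = 5k.
(9k + 8) / (5k + 8) = 53/33
Cross-multiply: 33(9k + 8) = 53(5k + 8)
297k + 264 = 265k + 424
297k - 265k = 424 - 264
32k = 160
k = 160/32 = 5
A = 9×5 = 45, B = 5×5 = 25
= A = 45, B = 25

A = 45, B = 25


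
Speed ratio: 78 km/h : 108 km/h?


Ratio = 78:108
GCD = 6
Simplified = 13:18
Time ratio (same distance) = 18:13
Speed ratio = 13:18

13:18


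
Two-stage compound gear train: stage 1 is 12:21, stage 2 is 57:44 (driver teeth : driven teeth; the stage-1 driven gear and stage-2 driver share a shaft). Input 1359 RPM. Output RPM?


Stage 1: RPM_B = RPM_A × t_A/t_B = 1359 × 12/21 = 16308/21 ≈ 776.57
B and C share a shaft → RPM_C = RPM_B
Stage 2: RPM_D = RPM_C × t_C/t_D = RPM_A × (t_A×t_C)/(t_B×t_D)
Overall ratio = (12×57)/(21×44) = 684/924
RPM_D = 1359 × 684/924 = 929556/924
≈ 1006.01 RPM

1006.01 RPM


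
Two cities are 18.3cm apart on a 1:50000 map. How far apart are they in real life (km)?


Real distance = map distance × scale
= 18.3cm × 50000
= 915000 cm = 9150.0 m
= 9.150 km

9.150 km


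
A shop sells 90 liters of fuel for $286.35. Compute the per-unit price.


Unit rate = total / quantity
= 286.35 / 90
= $3.18 per unit

$3.18 per unit


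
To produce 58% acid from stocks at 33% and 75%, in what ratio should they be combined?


Let x parts of 33% mix with y parts of 75%.
33x + 75y = 58(x + y)
33x + 75y = 58x + 58y
x(33 - 58) = y(58 - 75)
x/y = (75 - 58)/(58 - 33) = 17/25
Simplify: 17:25
= 17:25

17:25


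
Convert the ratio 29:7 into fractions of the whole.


Total parts = 29 + 7 = 36
First part: 29/36 = 29/36
Second part: 7/36 = 7/36
= 29/36 and 7/36

29/36 and 7/36


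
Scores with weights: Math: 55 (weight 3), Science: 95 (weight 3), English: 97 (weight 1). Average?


Numerator = 55×3 + 95×3 + 97×1
= 165 + 285 + 97
= 547
Total weight = 7
Weighted avg = 547/7
= 78.14

78.14


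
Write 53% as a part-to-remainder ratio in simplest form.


53% means 53 parts out of 100; remainder = 47
Part : remainder = 53:47
GCD = 1
= 53:47

53:47


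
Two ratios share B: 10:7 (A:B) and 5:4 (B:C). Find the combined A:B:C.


Match B: multiply A:B by 5 → 50:35
Multiply B:C by 7 → 35:28
Combined: 50:35:28
GCD = 1
= 50:35:28

50:35:28


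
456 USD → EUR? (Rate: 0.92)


Amount × rate = 456 × 0.92
= 419.52 EUR

419.52 EUR


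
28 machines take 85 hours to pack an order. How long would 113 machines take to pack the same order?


Inverse proportion: x × y = constant
k = 28 × 85 = 2380
y₂ = k / 113 = 2380 / 113
= 21.06

21.06


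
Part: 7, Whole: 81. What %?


Percentage = (part / whole) × 100
= (7 / 81) × 100
≈ 8.64%

8.64%


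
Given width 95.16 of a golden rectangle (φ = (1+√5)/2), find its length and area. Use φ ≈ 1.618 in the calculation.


φ = (1 + √5) / 2 ≈ 1.618
Length = width × φ = 95.16 × 1.618 = 153.96888
≈ 153.97
Area = width × length = 95.16 × 153.96888 = 14651.6786208 ≈ 14651.68
= Length: 153.97, Area: 14651.68

Length: 153.97, Area: 14651.68


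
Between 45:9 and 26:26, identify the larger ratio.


45/9 = 5.0000
26/26 = 1.0000
5.0000 > 1.0000, so 45:9 is greater
= 45:9

45:9


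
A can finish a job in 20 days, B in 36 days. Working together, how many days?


Rate of A = 1/20 per day
Rate of B = 1/36 per day
Combined rate = 1/20 + 1/36 = 56/720 ≈ 0.0778 per day
Days = 1 / combined rate = 720/56
≈ 12.86 days

12.86 days


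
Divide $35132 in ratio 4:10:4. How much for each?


Total parts = 4 + 10 + 4 = 18
Part 1: 35132 × 4/18 = 7807.11
Part 2: 35132 × 10/18 = 19517.78
Part 3: 35132 × 4/18 = 7807.11
= Part 1: $7807.11, Part 2: $19517.78, Part 3: $7807.11

Part 1: $7807.11, Part 2: $19517.78, Part 3: $7807.11


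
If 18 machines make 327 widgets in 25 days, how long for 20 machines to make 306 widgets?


Days ∝ work / workers, so d₂ = d₁ × (m₁/m₂) × (w₂/w₁)
Workers factor (inverse): 18/20 = 0.9000
Work factor (direct): 306/327 ≈ 0.9358
d₂ = 25 × 18/20 × 306/327 = (25 × 18 × 306) / (20 × 327) = 137700/6540
≈ 21.06 days

21.06 days


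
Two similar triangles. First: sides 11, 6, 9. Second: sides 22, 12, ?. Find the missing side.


Scale factor = 22/11 = 2
Missing side = 9 × 2
= 18.0

18.0


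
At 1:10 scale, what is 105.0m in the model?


Model size = real / scale
= 105.0 / 10
= 10.5000 m

10.5000 m


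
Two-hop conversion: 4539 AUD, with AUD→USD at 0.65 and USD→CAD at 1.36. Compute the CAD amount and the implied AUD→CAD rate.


Step 1: 4539 AUD × 0.65 = 2950.35 USD
Step 2: 2950.35 USD × 1.36 = 4012.48 CAD
Implied rate AUD→CAD = 0.65 × 1.36 = 0.8840
= 4012.48 CAD; implied rate 0.8840 CAD/AUD

4012.48 CAD; implied rate 0.8840 CAD/AUD


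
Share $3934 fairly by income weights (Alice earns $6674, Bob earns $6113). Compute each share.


Total income = 6674 + 6113 = $12787
Alice: $3934 × 6674/12787 = $2053.30
Bob: $3934 × 6113/12787 = $1880.70
= Alice: $2053.30, Bob: $1880.70

Alice: $2053.30, Bob: $1880.70


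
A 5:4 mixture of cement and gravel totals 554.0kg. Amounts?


Total parts = 5 + 4 = 9
cement: 554.0 × 5/9 = 307.8kg
gravel: 554.0 × 4/9 = 246.2kg
= 307.8kg and 246.2kg

307.8kg and 246.2kg


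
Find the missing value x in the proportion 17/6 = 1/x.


Cross multiply: 17 × x = 6 × 1
17x = 6
x = 6 / 17
= 0.35

0.35


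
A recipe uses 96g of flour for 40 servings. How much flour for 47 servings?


Direct proportion: y/x = constant
k = 96/40 = 2.4000
y₂ = k × 47 = 96 × 47 / 40 = 4512/40
= 112.80

112.80


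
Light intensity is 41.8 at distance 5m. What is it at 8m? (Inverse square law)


I₁d₁² = I₂d₂²
I₂ = I₁ × (d₁/d₂)²
= 41.8 × (5/8)²
= 41.8 × 25/64
= 1045/64
≈ 16.3281

16.3281


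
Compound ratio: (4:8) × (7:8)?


Compound ratio = (4×7) : (8×8)
= 28:64
GCD = 4
= 7:16

7:16


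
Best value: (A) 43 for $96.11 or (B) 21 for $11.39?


Deal A: $96.11/43 = $2.2351/unit
Deal B: $11.39/21 = $0.5424/unit
B is cheaper per unit
= Deal B

Deal B


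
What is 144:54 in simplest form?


GCD(144, 54) = 18
144/18 : 54/18
= 8:3

8:3


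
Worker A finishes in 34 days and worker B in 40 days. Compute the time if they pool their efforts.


Rate of A = 1/34 per day
Rate of B = 1/40 per day
Combined rate = 1/34 + 1/40 = 74/1360 ≈ 0.0544 per day
Days = 1 / combined rate = 1360/74
≈ 18.38 days

18.38 days


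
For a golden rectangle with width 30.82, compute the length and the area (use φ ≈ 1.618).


φ = (1 + √5) / 2 ≈ 1.618
Length = width × φ = 30.82 × 1.618 = 49.86676
≈ 49.87
Area = width × length = 30.82 × 49.86676 = 1536.8935432 ≈ 1536.89
= Length: 49.87, Area: 1536.89

Length: 49.87, Area: 1536.89


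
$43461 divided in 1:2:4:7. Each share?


Total parts = 1 + 2 + 4 + 7 = 14
Part 1: 43461 × 1/14 = 3104.36
Part 2: 43461 × 2/14 = 6208.71
Part 3: 43461 × 4/14 = 12417.43
Part 4: 43461 × 7/14 = 21730.50
= Part 1: $3104.36, Part 2: $6208.71, Part 3: $12417.43, Part 4: $21730.50

Part 1: $3104.36, Part 2: $6208.71, Part 3: $12417.43, Part 4: $21730.50


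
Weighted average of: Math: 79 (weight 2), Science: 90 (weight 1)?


Numerator = 79×2 + 90×1
= 158 + 90
= 248
Total weight = 3
Weighted avg = 248/3
= 82.67

82.67


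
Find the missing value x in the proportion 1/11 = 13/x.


Cross multiply: 1 × x = 11 × 13
1x = 143
x = 143 / 1
= 143.00

143.00


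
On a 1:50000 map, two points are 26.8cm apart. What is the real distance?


Real distance = map distance × scale
= 26.8cm × 50000
= 1340000 cm = 13400.0 m
= 13.400 km

13.400 km


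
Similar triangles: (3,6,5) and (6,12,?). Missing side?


Scale factor = 6/3 = 2
Missing side = 5 × 2
= 10.0

10.0


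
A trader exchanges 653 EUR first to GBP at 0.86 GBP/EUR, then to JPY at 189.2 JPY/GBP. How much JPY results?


Step 1: 653 EUR × 0.86 = 561.58 GBP
Step 2: 561.58 GBP × 189.2 = 106250.94 JPY
Implied rate EUR→JPY = 0.86 × 189.2 = 162.7120
= 106250.94 JPY

106250.94 JPY


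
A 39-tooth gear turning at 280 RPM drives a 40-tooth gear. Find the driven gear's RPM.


Gear ratio = 39:40 = 39:40
RPM_B = RPM_A × (teeth_A / teeth_B)
= 280 × (39/40)
= 273.0 RPM

273.0 RPM


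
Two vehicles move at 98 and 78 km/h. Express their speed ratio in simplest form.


Ratio = 98:78
GCD = 2
Simplified = 49:39
Time ratio (same distance) = 39:49
Speed ratio = 49:39

49:39


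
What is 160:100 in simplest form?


GCD(160, 100) = 20
160/20 : 100/20
= 8:5

8:5


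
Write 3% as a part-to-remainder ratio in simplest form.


3% means 3 parts out of 100; remainder = 97
Part : remainder = 3:97
GCD = 1
= 3:97

3:97


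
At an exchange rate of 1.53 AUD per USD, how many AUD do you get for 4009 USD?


Amount × rate = 4009 × 1.53
= 6133.77 AUD

6133.77 AUD


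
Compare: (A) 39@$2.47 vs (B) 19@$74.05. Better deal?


Deal A: $2.47/39 = $0.0633/unit
Deal B: $74.05/19 = $3.8974/unit
A is cheaper per unit
= Deal A

Deal A


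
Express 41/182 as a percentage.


Percentage = (part / whole) × 100
= (41 / 182) × 100
≈ 22.53%

22.53%


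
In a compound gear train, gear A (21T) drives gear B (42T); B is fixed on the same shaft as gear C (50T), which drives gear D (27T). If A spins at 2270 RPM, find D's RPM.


Stage 1: RPM_B = RPM_A × t_A/t_B = 2270 × 21/42 = 47670/42 = 1135.00
B and C share a shaft → RPM_C = RPM_B
Stage 2: RPM_D = RPM_C × t_C/t_D = RPM_A × (t_A×t_C)/(t_B×t_D)
Overall ratio = (21×50)/(42×27) = 1050/1134
RPM_D = 2270 × 1050/1134 = 2383500/1134
≈ 2101.85 RPM

2101.85 RPM


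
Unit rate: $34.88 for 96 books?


Unit rate = total / quantity
= 34.88 / 96
= $0.36 per unit

$0.36 per unit


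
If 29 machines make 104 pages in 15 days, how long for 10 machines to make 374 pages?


Days ∝ work / workers, so d₂ = d₁ × (m₁/m₂) × (w₂/w₁)
Workers factor (inverse): 29/10 = 2.9000
Work factor (direct): 374/104 ≈ 3.5962
d₂ = 15 × 29/10 × 374/104 = (15 × 29 × 374) / (10 × 104) = 162690/1040
≈ 156.43 days

156.43 days


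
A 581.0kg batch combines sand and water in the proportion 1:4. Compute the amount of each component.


Total parts = 1 + 4 = 5
sand: 581.0 × 1/5 = 116.2kg
water: 581.0 × 4/5 = 464.8kg
= 116.2kg and 464.8kg

116.2kg and 464.8kg


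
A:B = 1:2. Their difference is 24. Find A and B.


Let A = 1k, B = 2k.
2k - 1k = 24
1k = 24 → k = 24/1 = 24
A = 1×24 = 24, B = 2×24 = 48
= A = 24, B = 48

A = 24, B = 48


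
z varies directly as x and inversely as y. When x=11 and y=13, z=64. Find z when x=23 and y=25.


z = k·x/y
Solve for k using the known point: k = z·y/x = 64×13/11 = 832/11 ≈ 75.6364
Now evaluate at x=23, y=25:
z = k × 23 / 25 = (832 × 23) / (11 × 25) = 19136/275
≈ 69.5855

69.5855


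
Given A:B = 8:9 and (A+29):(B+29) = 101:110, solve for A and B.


Let A = 8k, B = 9k.
(8k + 29) / (9k + 29) = 101/110
Cross-multiply: 110(8k + 29) = 101(9k + 29)
880k + 3190 = 909k + 2929
880k - 909k = 2929 - 3190
-29k = -261
k = -261/-29 = 9
A = 8×9 = 72, B = 9×9 = 81
= A = 72, B = 81

A = 72, B = 81


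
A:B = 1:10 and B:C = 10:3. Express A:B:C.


Match B: multiply A:B by 10 → 10:100
Multiply B:C by 10 → 100:30
Combined: 10:100:30
GCD = 10
= 1:10:3

1:10:3


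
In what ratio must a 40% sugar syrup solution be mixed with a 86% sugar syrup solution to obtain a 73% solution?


Let x parts of 40% mix with y parts of 86%.
40x + 86y = 73(x + y)
40x + 86y = 73x + 73y
x(40 - 73) = y(73 - 86)
x/y = (86 - 73)/(73 - 40) = 13/33
Simplify: 13:33
= 13:33

13:33


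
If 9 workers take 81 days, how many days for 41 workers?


Inverse proportion: x × y = constant
k = 9 × 81 = 729
y₂ = k / 41 = 729 / 41
= 17.78

17.78


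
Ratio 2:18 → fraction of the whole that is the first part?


Total parts = 2 + 18 = 20
First part: 2/20 = 1/10
= 1/10

1/10


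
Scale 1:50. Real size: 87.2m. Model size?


Model size = real / scale
= 87.2 / 50
= 1.7440 m

1.7440 m


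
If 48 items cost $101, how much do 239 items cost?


Direct proportion: y/x = constant
k = 101/48 ≈ 2.1042
y₂ = k × 239 = 101 × 239 / 48 = 24139/48
≈ 502.90

502.90


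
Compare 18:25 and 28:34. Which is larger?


18/25 = 0.7200
28/34 = 0.8235
0.7200 < 0.8235, so 18:25 is less
= 28:34

28:34


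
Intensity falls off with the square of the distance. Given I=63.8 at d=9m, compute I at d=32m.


I₁d₁² = I₂d₂²
I₂ = I₁ × (d₁/d₂)²
= 63.8 × (9/32)²
= 63.8 × 81/1024
= 5167.8/1024
≈ 5.0467

5.0467


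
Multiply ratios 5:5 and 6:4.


Compound ratio = (5×6) : (5×4)
= 30:20
GCD = 10
= 3:2

3:2


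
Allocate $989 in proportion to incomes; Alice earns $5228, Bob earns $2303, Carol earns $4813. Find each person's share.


Total income = 5228 + 2303 + 4813 = $12344
Alice: $989 × 5228/12344 = $418.87
Bob: $989 × 2303/12344 = $184.52
Carol: $989 × 4813/12344 = $385.62
= Alice: $418.87, Bob: $184.52, Carol: $385.62

Alice: $418.87, Bob: $184.52, Carol: $385.62


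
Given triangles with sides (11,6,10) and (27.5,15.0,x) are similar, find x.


Scale factor = 27.5/11 = 2.5
Missing side = 10 × 2.5
= 25.0

25.0


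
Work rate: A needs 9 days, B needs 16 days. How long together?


Rate of A = 1/9 per day
Rate of B = 1/16 per day
Combined rate = 1/9 + 1/16 = 25/144 ≈ 0.1736 per day
Days = 1 / combined rate = 144/25
= 5.76 days

5.76 days


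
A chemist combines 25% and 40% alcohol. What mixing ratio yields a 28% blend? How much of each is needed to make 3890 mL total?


Let x parts of 25% mix with y parts of 40%.
25x + 40y = 28(x + y)
25x + 40y = 28x + 28y
x(25 - 28) = y(28 - 40)
x/y = (40 - 28)/(28 - 25) = 12/3
Simplify: 4:1
Total parts = 5; one part = 3890/5 = 778.00 mL
25% solution: 4×778.00 = 3112.00 mL
40% solution: 1×778.00 = 778.00 mL
= ratio 4:1; 3112.00 mL and 778.00 mL

ratio 4:1; 3112.00 mL and 778.00 mL


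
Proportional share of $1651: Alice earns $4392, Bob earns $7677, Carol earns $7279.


Total income = 4392 + 7677 + 7279 = $19348
Alice: $1651 × 4392/19348 = $374.78
Bob: $1651 × 7677/19348 = $655.09
Carol: $1651 × 7279/19348 = $621.13
= Alice: $374.78, Bob: $655.09, Carol: $621.13

Alice: $374.78, Bob: $655.09, Carol: $621.13


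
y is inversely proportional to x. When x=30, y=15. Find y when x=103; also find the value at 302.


Inverse proportion: x × y = constant
k = 30 × 15 = 450
At x=103: k/103 = 4.37
At x=302: k/302 = 1.49
= 4.37 and 1.49

4.37 and 1.49


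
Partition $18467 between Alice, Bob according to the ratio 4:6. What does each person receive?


Total parts = 4 + 6 = 10
Alice: 18467 × 4/10 = 7386.80
Bob: 18467 × 6/10 = 11080.20
= Alice: $7386.80, Bob: $11080.20

Alice: $7386.80, Bob: $11080.20


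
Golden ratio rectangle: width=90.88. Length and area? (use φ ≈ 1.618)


φ = (1 + √5) / 2 ≈ 1.618
Length = width × φ = 90.88 × 1.618 = 147.04384
≈ 147.04
Area = width × length = 90.88 × 147.04384 = 13363.3441792 ≈ 13363.34
= Length: 147.04, Area: 13363.34

Length: 147.04, Area: 13363.34


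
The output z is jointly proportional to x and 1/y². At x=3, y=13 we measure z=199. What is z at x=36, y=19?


z = k·x/y²
Solve for k using the known point: k = z·y²/x = 199×169/3 = 33631/3 ≈ 11210.3333
Now evaluate at x=36, y=19:
z = k × 36 / 361 = (33631 × 36) / (3 × 361) = 1210716/1083
≈ 1117.9280

1117.9280


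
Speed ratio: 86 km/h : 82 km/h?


Ratio = 86:82
GCD = 2
Simplified = 43:41
Time ratio (same distance) = 41:43
Speed ratio = 43:41

43:41


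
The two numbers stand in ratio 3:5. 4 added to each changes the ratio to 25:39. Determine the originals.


Let A = 3k, B = 5k.
(3k + 4) / (5k + 4) = 25/39
Cross-multiply: 39(3k + 4) = 25(5k + 4)
117k + 156 = 125k + 100
117k - 125k = 100 - 156
-8k = -56
k = -56/-8 = 7
A = 3×7 = 21, B = 5×7 = 35
= A = 21, B = 35

A = 21, B = 35


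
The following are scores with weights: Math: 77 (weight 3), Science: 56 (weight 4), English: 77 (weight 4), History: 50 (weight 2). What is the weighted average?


Numerator = 77×3 + 56×4 + 77×4 + 50×2
= 231 + 224 + 308 + 100
= 863
Total weight = 13
Weighted avg = 863/13
= 66.38

66.38


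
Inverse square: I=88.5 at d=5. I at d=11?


I₁d₁² = I₂d₂²
I₂ = I₁ × (d₁/d₂)²
= 88.5 × (5/11)²
= 88.5 × 25/121
= 2212.5/121
≈ 18.2851

18.2851


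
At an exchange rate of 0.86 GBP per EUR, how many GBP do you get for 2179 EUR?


Amount × rate = 2179 × 0.86
= 1873.94 GBP

1873.94 GBP


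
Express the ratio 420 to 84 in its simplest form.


GCD(420, 84) = 84
420/84 : 84/84
= 5:1

5:1


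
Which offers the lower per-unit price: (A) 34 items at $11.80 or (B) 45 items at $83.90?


Deal A: $11.80/34 = $0.3471/unit
Deal B: $83.90/45 = $1.8644/unit
A is cheaper per unit
= Deal A

Deal A


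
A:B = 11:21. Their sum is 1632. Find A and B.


Let A = 11k, B = 21k.
11k + 21k = 1632
32k = 1632 → k = 1632/32 = 51
A = 11×51 = 561, B = 21×51 = 1071
= A = 561, B = 1071

A = 561, B = 1071


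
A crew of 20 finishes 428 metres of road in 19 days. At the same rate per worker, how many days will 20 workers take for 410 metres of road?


Days ∝ work / workers, so d₂ = d₁ × (m₁/m₂) × (w₂/w₁)
Workers factor (inverse): 20/20 = 1.0000
Work factor (direct): 410/428 ≈ 0.9579
d₂ = 19 × 20/20 × 410/428 = (19 × 20 × 410) / (20 × 428) = 155800/8560
≈ 18.20 days

18.20 days


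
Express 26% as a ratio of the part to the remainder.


26% means 26 parts out of 100; remainder = 74
Part : remainder = 26:74
GCD = 2
= 13:37

13:37


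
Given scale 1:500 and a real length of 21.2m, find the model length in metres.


Model size = real / scale
= 21.2 / 500
= 0.0424 m

0.0424 m


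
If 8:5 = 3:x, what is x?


Cross multiply: 8 × x = 5 × 3
8x = 15
x = 15 / 8
= 1.88

1.88


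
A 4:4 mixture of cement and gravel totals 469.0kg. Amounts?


Total parts = 4 + 4 = 8
cement: 469.0 × 4/8 = 234.5kg
gravel: 469.0 × 4/8 = 234.5kg
= 234.5kg and 234.5kg

234.5kg and 234.5kg


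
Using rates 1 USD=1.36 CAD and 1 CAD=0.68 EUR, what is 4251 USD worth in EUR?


Step 1: 4251 USD × 1.36 = 5781.36 CAD
Step 2: 5781.36 CAD × 0.68 = 3931.32 EUR
Implied rate USD→EUR = 1.36 × 0.68 = 0.9248
= 3931.32 EUR

3931.32 EUR


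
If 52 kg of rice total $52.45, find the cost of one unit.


Unit rate = total / quantity
= 52.45 / 52
= $1.01 per unit

$1.01 per unit


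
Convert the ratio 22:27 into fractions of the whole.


Total parts = 22 + 27 = 49
First part: 22/49 = 22/49
Second part: 27/49 = 27/49
= 22/49 and 27/49

22/49 and 27/49


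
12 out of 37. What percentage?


Percentage = (part / whole) × 100
= (12 / 37) × 100
≈ 32.43%

32.43%


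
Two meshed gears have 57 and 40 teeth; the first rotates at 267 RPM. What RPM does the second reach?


Gear ratio = 57:40 = 57:40
RPM_B = RPM_A × (teeth_A / teeth_B)
= 267 × (57/40)
= 380.5 RPM

380.5 RPM


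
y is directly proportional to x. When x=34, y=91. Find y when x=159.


Direct proportion: y/x = constant
k = 91/34 ≈ 2.6765
y₂ = k × 159 = 91 × 159 / 34 = 14469/34
≈ 425.56

425.56


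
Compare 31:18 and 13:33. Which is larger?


31/18 = 1.7222
13/33 = 0.3939
1.7222 > 0.3939, so 31:18 is greater
= 31:18

31:18


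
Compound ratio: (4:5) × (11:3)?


Compound ratio = (4×11) : (5×3)
= 44:15
GCD = 1
= 44:15

44:15


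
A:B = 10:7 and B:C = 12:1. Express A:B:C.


Match B: multiply A:B by 12 → 120:84
Multiply B:C by 7 → 84:7
Combined: 120:84:7
GCD = 1
= 120:84:7

120:84:7


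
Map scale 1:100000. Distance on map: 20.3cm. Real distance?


Real distance = map distance × scale
= 20.3cm × 100000
= 2030000 cm = 20300.0 m
= 20.300 km

20.300 km


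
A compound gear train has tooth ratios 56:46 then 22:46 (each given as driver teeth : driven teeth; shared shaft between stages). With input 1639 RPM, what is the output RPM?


Stage 1: RPM_B = RPM_A × t_A/t_B = 1639 × 56/46 = 91784/46 ≈ 1995.30
B and C share a shaft → RPM_C = RPM_B
Stage 2: RPM_D = RPM_C × t_C/t_D = RPM_A × (t_A×t_C)/(t_B×t_D)
Overall ratio = (56×22)/(46×46) = 1232/2116
RPM_D = 1639 × 1232/2116 = 2019248/2116
≈ 954.28 RPM

954.28 RPM


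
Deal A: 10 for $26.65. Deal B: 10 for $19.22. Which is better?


Deal A: $26.65/10 = $2.6650/unit
Deal B: $19.22/10 = $1.9220/unit
B is cheaper per unit
= Deal B

Deal B


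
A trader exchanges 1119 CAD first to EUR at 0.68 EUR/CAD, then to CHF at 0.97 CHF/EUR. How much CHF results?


Step 1: 1119 CAD × 0.68 = 760.92 EUR
Step 2: 760.92 EUR × 0.97 = 738.09 CHF
Implied rate CAD→CHF = 0.68 × 0.97 = 0.6596
= 738.09 CHF

738.09 CHF


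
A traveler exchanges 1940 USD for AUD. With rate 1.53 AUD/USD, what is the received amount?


Amount × rate = 1940 × 1.53
= 2968.20 AUD

2968.20 AUD


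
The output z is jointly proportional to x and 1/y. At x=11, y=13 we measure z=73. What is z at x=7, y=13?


z = k·x/y
Solve for k using the known point: k = z·y/x = 73×13/11 = 949/11 ≈ 86.2727
Now evaluate at x=7, y=13:
z = k × 7 / 13 = (949 × 7) / (11 × 13) = 6643/143
≈ 46.4545

46.4545


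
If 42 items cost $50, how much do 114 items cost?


Direct proportion: y/x = constant
k = 50/42 ≈ 1.1905
y₂ = k × 114 = 50 × 114 / 42 = 5700/42
≈ 135.71

135.71


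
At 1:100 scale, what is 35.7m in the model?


Model size = real / scale
= 35.7 / 100
= 0.3570 m

0.3570 m


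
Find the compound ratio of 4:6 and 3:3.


Compound ratio = (4×3) : (6×3)
= 12:18
GCD = 6
= 2:3

2:3


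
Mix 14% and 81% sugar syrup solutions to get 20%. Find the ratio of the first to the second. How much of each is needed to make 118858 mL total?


Let x parts of 14% mix with y parts of 81%.
14x + 81y = 20(x + y)
14x + 81y = 20x + 20y
x(14 - 20) = y(20 - 81)
x/y = (81 - 20)/(20 - 14) = 61/6
Simplify: 61:6
Total parts = 67; one part = 118858/67 = 1774.00 mL
14% solution: 61×1774.00 = 108214.00 mL
81% solution: 6×1774.00 = 10644.00 mL
= ratio 61:6; 108214.00 mL and 10644.00 mL

ratio 61:6; 108214.00 mL and 10644.00 mL


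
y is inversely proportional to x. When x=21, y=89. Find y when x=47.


Inverse proportion: x × y = constant
k = 21 × 89 = 1869
y₂ = k / 47 = 1869 / 47
= 39.77

39.77


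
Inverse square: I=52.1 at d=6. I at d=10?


I₁d₁² = I₂d₂²
I₂ = I₁ × (d₁/d₂)²
= 52.1 × (6/10)²
= 52.1 × 36/100
= 1875.6/100
= 18.7560

18.7560


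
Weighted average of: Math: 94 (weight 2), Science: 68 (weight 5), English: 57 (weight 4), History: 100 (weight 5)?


Numerator = 94×2 + 68×5 + 57×4 + 100×5
= 188 + 340 + 228 + 500
= 1256
Total weight = 16
Weighted avg = 1256/16
= 78.50

78.50


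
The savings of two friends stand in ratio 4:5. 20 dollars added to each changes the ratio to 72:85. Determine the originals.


Let A = 4k, B = 5k.
(4k + 20) / (5k + 20) = 72/85
Cross-multiply: 85(4k + 20) = 72(5k + 20)
340k + 1700 = 360k + 1440
340k - 360k = 1440 - 1700
-20k = -260
k = -260/-20 = 13
A = 4×13 = 52, B = 5×13 = 65
= A = 52, B = 65

A = 52, B = 65


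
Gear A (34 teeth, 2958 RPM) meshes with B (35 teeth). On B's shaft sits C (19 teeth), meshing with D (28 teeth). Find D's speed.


Stage 1: RPM_B = RPM_A × t_A/t_B = 2958 × 34/35 = 100572/35 ≈ 2873.49
B and C share a shaft → RPM_C = RPM_B
Stage 2: RPM_D = RPM_C × t_C/t_D = RPM_A × (t_A×t_C)/(t_B×t_D)
Overall ratio = (34×19)/(35×28) = 646/980
RPM_D = 2958 × 646/980 = 1910868/980
≈ 1949.87 RPM

1949.87 RPM


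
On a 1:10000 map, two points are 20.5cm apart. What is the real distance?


Real distance = map distance × scale
= 20.5cm × 10000
= 205000 cm = 2050.0 m
= 2.050 km

2.050 km


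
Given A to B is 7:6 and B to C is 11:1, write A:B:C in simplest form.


Match B: multiply A:B by 11 → 77:66
Multiply B:C by 6 → 66:6
Combined: 77:66:6
GCD = 1
= 77:66:6

77:66:6


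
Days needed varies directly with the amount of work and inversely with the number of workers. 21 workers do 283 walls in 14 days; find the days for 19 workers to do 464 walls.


Days ∝ work / workers, so d₂ = d₁ × (m₁/m₂) × (w₂/w₁)
Workers factor (inverse): 21/19 ≈ 1.1053
Work factor (direct): 464/283 ≈ 1.6396
d₂ = 14 × 21/19 × 464/283 = (14 × 21 × 464) / (19 × 283) = 136416/5377
≈ 25.37 days

25.37 days


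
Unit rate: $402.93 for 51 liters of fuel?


Unit rate = total / quantity
= 402.93 / 51
= $7.90 per unit

$7.90 per unit


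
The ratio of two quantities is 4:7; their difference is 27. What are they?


Let A = 4k, B = 7k.
7k - 4k = 27
3k = 27 → k = 27/3 = 9
A = 4×9 = 36, B = 7×9 = 63
= A = 36, B = 63

A = 36, B = 63


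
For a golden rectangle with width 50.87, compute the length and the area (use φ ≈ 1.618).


φ = (1 + √5) / 2 ≈ 1.618
Length = width × φ = 50.87 × 1.618 = 82.30766
≈ 82.31
Area = width × length = 50.87 × 82.30766 = 4186.9906642 ≈ 4186.99
= Length: 82.31, Area: 4186.99

Length: 82.31, Area: 4186.99


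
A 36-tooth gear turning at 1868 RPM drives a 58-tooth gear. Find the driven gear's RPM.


Gear ratio = 36:58 = 18:29
RPM_B = RPM_A × (teeth_A / teeth_B)
= 1868 × (36/58)
= 1159.4 RPM

1159.4 RPM


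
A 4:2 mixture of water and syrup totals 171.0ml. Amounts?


Total parts = 4 + 2 = 6
water: 171.0 × 4/6 = 114.0ml
syrup: 171.0 × 2/6 = 57.0ml
= 114.0ml and 57.0ml

114.0ml and 57.0ml


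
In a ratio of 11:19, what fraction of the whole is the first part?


Total parts = 11 + 19 = 30
First part: 11/30 = 11/30
= 11/30

11/30


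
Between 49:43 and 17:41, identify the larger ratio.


49/43 = 1.1395
17/41 = 0.4146
1.1395 > 0.4146, so 49:43 is greater
= 49:43

49:43


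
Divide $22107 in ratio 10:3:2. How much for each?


Total parts = 10 + 3 + 2 = 15
Part 1: 22107 × 10/15 = 14738.00
Part 2: 22107 × 3/15 = 4421.40
Part 3: 22107 × 2/15 = 2947.60
= Part 1: $14738.00, Part 2: $4421.40, Part 3: $2947.60

Part 1: $14738.00, Part 2: $4421.40, Part 3: $2947.60


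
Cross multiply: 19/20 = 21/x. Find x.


Cross multiply: 19 × x = 20 × 21
19x = 420
x = 420 / 19
= 22.11

22.11


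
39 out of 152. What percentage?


Percentage = (part / whole) × 100
= (39 / 152) × 100
≈ 25.66%

25.66%


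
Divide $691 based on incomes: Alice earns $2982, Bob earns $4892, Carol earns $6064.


Total income = 2982 + 4892 + 6064 = $13938
Alice: $691 × 2982/13938 = $147.84
Bob: $691 × 4892/13938 = $242.53
Carol: $691 × 6064/13938 = $300.63
= Alice: $147.84, Bob: $242.53, Carol: $300.63

Alice: $147.84, Bob: $242.53, Carol: $300.63


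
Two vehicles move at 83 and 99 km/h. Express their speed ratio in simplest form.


Ratio = 83:99
GCD = 1
Simplified = 83:99
Time ratio (same distance) = 99:83
Speed ratio = 83:99

83:99


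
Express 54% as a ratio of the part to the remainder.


54% means 54 parts out of 100; remainder = 46
Part : remainder = 54:46
GCD = 2
= 27:23

27:23


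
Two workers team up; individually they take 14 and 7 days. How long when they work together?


Rate of A = 1/14 per day
Rate of B = 1/7 per day
Combined rate = 1/14 + 1/7 = 21/98 ≈ 0.2143 per day
Days = 1 / combined rate = 98/21
≈ 4.67 days

4.67 days


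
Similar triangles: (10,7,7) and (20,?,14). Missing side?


Scale factor = 20/10 = 2
Missing side = 7 × 2
= 14.0

14.0


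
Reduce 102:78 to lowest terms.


GCD(102, 78) = 6
102/6 : 78/6
= 17:13

17:13


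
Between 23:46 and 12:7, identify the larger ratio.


23/46 = 0.5000
12/7 = 1.7143
0.5000 < 1.7143, so 23:46 is less
= 12:7

12:7


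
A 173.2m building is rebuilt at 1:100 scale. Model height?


Model size = real / scale
= 173.2 / 100
= 1.7320 m

1.7320 m


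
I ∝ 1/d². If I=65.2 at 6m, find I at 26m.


I₁d₁² = I₂d₂²
I₂ = I₁ × (d₁/d₂)²
= 65.2 × (6/26)²
= 65.2 × 36/676
= 2347.2/676
≈ 3.4722

3.4722


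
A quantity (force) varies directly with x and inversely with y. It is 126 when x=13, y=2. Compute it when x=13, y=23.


z = k·x/y
Solve for k using the known point: k = z·y/x = 126×2/13 = 252/13 ≈ 19.3846
Now evaluate at x=13, y=23:
z = k × 13 / 23 = (252 × 13) / (13 × 23) = 3276/299
≈ 10.9565

10.9565


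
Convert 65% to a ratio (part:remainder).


65% means 65 parts out of 100; remainder = 35
Part : remainder = 65:35
GCD = 5
= 13:7

13:7


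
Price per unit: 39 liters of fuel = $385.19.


Unit rate = total / quantity
= 385.19 / 39
= $9.88 per unit

$9.88 per unit


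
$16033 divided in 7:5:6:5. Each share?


Total parts = 7 + 5 + 6 + 5 = 23
Part 1: 16033 × 7/23 = 4879.61
Part 2: 16033 × 5/23 = 3485.43
Part 3: 16033 × 6/23 = 4182.52
Part 4: 16033 × 5/23 = 3485.43
= Part 1: $4879.61, Part 2: $3485.43, Part 3: $4182.52, Part 4: $3485.43

Part 1: $4879.61, Part 2: $3485.43, Part 3: $4182.52, Part 4: $3485.43


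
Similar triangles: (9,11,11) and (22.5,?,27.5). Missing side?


Scale factor = 22.5/9 = 2.5
Missing side = 11 × 2.5
= 27.5

27.5


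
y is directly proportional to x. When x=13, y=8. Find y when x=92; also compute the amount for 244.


Direct proportion: y/x = constant
k = 8/13 ≈ 0.6154
y at x=92: k × 92 = 8 × 92 / 13 = 736/13 ≈ 56.62
y at x=244: k × 244 = 8 × 244 / 13 = 1952/13 ≈ 150.15
= 56.62 and 150.15

56.62 and 150.15


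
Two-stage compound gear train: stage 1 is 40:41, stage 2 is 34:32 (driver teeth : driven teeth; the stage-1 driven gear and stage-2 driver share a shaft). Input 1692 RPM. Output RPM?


Stage 1: RPM_B = RPM_A × t_A/t_B = 1692 × 40/41 = 67680/41 ≈ 1650.73
B and C share a shaft → RPM_C = RPM_B
Stage 2: RPM_D = RPM_C × t_C/t_D = RPM_A × (t_A×t_C)/(t_B×t_D)
Overall ratio = (40×34)/(41×32) = 1360/1312
RPM_D = 1692 × 1360/1312 = 2301120/1312
≈ 1753.90 RPM

1753.90 RPM


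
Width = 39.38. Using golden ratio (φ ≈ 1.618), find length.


φ = (1 + √5) / 2 ≈ 1.618
Length = width × φ = 39.38 × 1.618 = 63.71684
≈ 63.72

63.72


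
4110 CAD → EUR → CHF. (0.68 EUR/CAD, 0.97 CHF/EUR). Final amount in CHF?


Step 1: 4110 CAD × 0.68 = 2794.80 EUR
Step 2: 2794.80 EUR × 0.97 = 2710.96 CHF
Implied rate CAD→CHF = 0.68 × 0.97 = 0.6596
= 2710.96 CHF

2710.96 CHF


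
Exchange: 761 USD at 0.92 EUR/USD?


Amount × rate = 761 × 0.92
= 700.12 EUR

700.12 EUR


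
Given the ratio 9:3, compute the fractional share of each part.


Total parts = 9 + 3 = 12
First part: 9/12 = 3/4
Second part: 3/12 = 1/4
= 3/4 and 1/4

3/4 and 1/4


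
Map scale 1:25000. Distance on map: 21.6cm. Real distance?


Real distance = map distance × scale
= 21.6cm × 25000
= 540000 cm = 5400.0 m
= 5.400 km

5.400 km


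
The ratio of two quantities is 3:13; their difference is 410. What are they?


Let A = 3k, B = 13k.
13k - 3k = 410
10k = 410 → k = 410/10 = 41
A = 3×41 = 123, B = 13×41 = 533
= A = 123, B = 533

A = 123, B = 533


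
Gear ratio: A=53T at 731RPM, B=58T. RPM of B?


Gear ratio = 53:58 = 53:58
RPM_B = RPM_A × (teeth_A / teeth_B)
= 731 × (53/58)
= 668.0 RPM

668.0 RPM


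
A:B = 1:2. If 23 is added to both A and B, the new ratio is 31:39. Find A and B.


Let A = 1k, B = 2k.
(1k + 23) / (2k + 23) = 31/39
Cross-multiply: 39(1k + 23) = 31(2k + 23)
39k + 897 = 62k + 713
39k - 62k = 713 - 897
-23k = -184
k = -184/-23 = 8
A = 1×8 = 8, B = 2×8 = 16
= A = 8, B = 16

A = 8, B = 16


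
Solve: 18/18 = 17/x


Cross multiply: 18 × x = 18 × 17
18x = 306
x = 306 / 18
= 17.00

17.00


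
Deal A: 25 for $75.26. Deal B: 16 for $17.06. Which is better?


Deal A: $75.26/25 = $3.0104/unit
Deal B: $17.06/16 = $1.0663/unit
B is cheaper per unit
= Deal B

Deal B


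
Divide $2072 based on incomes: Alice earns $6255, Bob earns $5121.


Total income = 6255 + 5121 = $11376
Alice: $2072 × 6255/11376 = $1139.27
Bob: $2072 × 5121/11376 = $932.73
= Alice: $1139.27, Bob: $932.73

Alice: $1139.27, Bob: $932.73


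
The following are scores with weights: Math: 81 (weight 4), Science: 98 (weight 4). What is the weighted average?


Numerator = 81×4 + 98×4
= 324 + 392
= 716
Total weight = 8
Weighted avg = 716/8
= 89.50

89.50


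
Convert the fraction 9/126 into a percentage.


Percentage = (part / whole) × 100
= (9 / 126) × 100
≈ 7.14%

7.14%


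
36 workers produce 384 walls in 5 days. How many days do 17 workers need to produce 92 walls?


Days ∝ work / workers, so d₂ = d₁ × (m₁/m₂) × (w₂/w₁)
Workers factor (inverse): 36/17 ≈ 2.1176
Work factor (direct): 92/384 ≈ 0.2396
d₂ = 5 × 36/17 × 92/384 = (5 × 36 × 92) / (17 × 384) = 16560/6528
≈ 2.54 days

2.54 days


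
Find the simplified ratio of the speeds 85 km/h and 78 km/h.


Ratio = 85:78
GCD = 1
Simplified = 85:78
Time ratio (same distance) = 78:85
Speed ratio = 85:78

85:78


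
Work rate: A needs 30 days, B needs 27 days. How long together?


Rate of A = 1/30 per day
Rate of B = 1/27 per day
Combined rate = 1/30 + 1/27 = 57/810 ≈ 0.0704 per day
Days = 1 / combined rate = 810/57
≈ 14.21 days

14.21 days


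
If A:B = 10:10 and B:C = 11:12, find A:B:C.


Match B: multiply A:B by 11 → 110:110
Multiply B:C by 10 → 110:120
Combined: 110:110:120
GCD = 10
= 11:11:12

11:11:12


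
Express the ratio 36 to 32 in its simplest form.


GCD(36, 32) = 4
36/4 : 32/4
= 9:8

9:8


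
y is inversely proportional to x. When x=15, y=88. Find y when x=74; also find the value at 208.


Inverse proportion: x × y = constant
k = 15 × 88 = 1320
At x=74: k/74 = 17.84
At x=208: k/208 = 6.35
= 17.84 and 6.35

17.84 and 6.35


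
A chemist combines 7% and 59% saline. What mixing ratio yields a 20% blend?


Let x parts of 7% mix with y parts of 59%.
7x + 59y = 20(x + y)
7x + 59y = 20x + 20y
x(7 - 20) = y(20 - 59)
x/y = (59 - 20)/(20 - 7) = 39/13
Simplify: 3:1
= 3:1

3:1


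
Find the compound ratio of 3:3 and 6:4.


Compound ratio = (3×6) : (3×4)
= 18:12
GCD = 6
= 3:2

3:2


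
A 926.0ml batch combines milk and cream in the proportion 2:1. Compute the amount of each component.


Total parts = 2 + 1 = 3
milk: 926.0 × 2/3 = 617.3ml
cream: 926.0 × 1/3 = 308.7ml
= 617.3ml and 308.7ml

617.3ml and 308.7ml


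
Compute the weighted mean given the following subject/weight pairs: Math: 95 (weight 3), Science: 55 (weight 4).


Numerator = 95×3 + 55×4
= 285 + 220
= 505
Total weight = 7
Weighted avg = 505/7
= 72.14

72.14


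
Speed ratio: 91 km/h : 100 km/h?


Ratio = 91:100
GCD = 1
Simplified = 91:100
Time ratio (same distance) = 100:91
Speed ratio = 91:100

91:100


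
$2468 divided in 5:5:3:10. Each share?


Total parts = 5 + 5 + 3 + 10 = 23
Part 1: 2468 × 5/23 = 536.52
Part 2: 2468 × 5/23 = 536.52
Part 3: 2468 × 3/23 = 321.91
Part 4: 2468 × 10/23 = 1073.04
= Part 1: $536.52, Part 2: $536.52, Part 3: $321.91, Part 4: $1073.04

Part 1: $536.52, Part 2: $536.52, Part 3: $321.91, Part 4: $1073.04


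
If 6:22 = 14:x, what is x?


Cross multiply: 6 × x = 22 × 14
6x = 308
x = 308 / 6
= 51.33

51.33


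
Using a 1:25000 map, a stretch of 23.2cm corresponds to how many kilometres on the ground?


Real distance = map distance × scale
= 23.2cm × 25000
= 580000 cm = 5800.0 m
= 5.800 km

5.800 km


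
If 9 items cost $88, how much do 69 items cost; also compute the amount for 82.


Direct proportion: y/x = constant
k = 88/9 ≈ 9.7778
y at x=69: k × 69 = 88 × 69 / 9 = 6072/9 ≈ 674.67
y at x=82: k × 82 = 88 × 82 / 9 = 7216/9 ≈ 801.78
= 674.67 and 801.78

674.67 and 801.78


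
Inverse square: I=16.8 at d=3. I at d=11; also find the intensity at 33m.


I₁d₁² = I₂d₂²
I at 11m = 16.8 × (3/11)² = 16.8 × 9/121 = 151.2/121 ≈ 1.2496
I at 33m = 16.8 × (3/33)² = 16.8 × 9/1089 = 151.2/1089 ≈ 0.1388
= 1.2496 and 0.1388

1.2496 and 0.1388


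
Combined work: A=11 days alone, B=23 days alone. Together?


Rate of A = 1/11 per day
Rate of B = 1/23 per day
Combined rate = 1/11 + 1/23 = 34/253 ≈ 0.1344 per day
Days = 1 / combined rate = 253/34
≈ 7.44 days

7.44 days


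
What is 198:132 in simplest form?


GCD(198, 132) = 66
198/66 : 132/66
= 3:2

3:2


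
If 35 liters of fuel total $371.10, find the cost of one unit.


Unit rate = total / quantity
= 371.10 / 35
= $10.60 per unit

$10.60 per unit


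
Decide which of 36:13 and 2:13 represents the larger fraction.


36/13 = 2.7692
2/13 = 0.1538
2.7692 > 0.1538, so 36:13 is greater
= 36:13

36:13


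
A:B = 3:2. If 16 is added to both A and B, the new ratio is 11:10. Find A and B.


Let A = 3k, B = 2k.
(3k + 16) / (2k + 16) = 11/10
Cross-multiply: 10(3k + 16) = 11(2k + 16)
30k + 160 = 22k + 176
30k - 22k = 176 - 160
8k = 16
k = 16/8 = 2
A = 3×2 = 6, B = 2×2 = 4
= A = 6, B = 4

A = 6, B = 4


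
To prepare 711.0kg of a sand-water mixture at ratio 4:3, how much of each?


Total parts = 4 + 3 = 7
sand: 711.0 × 4/7 = 406.3kg
water: 711.0 × 3/7 = 304.7kg
= 406.3kg and 304.7kg

406.3kg and 304.7kg


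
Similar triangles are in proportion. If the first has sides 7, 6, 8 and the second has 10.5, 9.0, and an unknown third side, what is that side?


Scale factor = 10.5/7 = 1.5
Missing side = 8 × 1.5
= 12.0

12.0


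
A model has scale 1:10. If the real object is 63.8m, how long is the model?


Model size = real / scale
= 63.8 / 10
= 6.3800 m

6.3800 m


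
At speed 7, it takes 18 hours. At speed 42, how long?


Inverse proportion: x × y = constant
k = 7 × 18 = 126
y₂ = k / 42 = 126 / 42
= 3.00

3.00


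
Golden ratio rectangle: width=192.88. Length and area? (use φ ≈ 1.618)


φ = (1 + √5) / 2 ≈ 1.618
Length = width × φ = 192.88 × 1.618 = 312.07984
≈ 312.08
Area = width × length = 192.88 × 312.07984 = 60193.9595392 ≈ 60193.96
= Length: 312.08, Area: 60193.96

Length: 312.08, Area: 60193.96


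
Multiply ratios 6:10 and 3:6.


Compound ratio = (6×3) : (10×6)
= 18:60
GCD = 6
= 3:10

3:10


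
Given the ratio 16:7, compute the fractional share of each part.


Total parts = 16 + 7 = 23
First part: 16/23 = 16/23
Second part: 7/23 = 7/23
= 16/23 and 7/23

16/23 and 7/23


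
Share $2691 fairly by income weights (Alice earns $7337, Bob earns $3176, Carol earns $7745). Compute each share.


Total income = 7337 + 3176 + 7745 = $18258
Alice: $2691 × 7337/18258 = $1081.38
Bob: $2691 × 3176/18258 = $468.10
Carol: $2691 × 7745/18258 = $1141.52
= Alice: $1081.38, Bob: $468.10, Carol: $1141.52

Alice: $1081.38, Bob: $468.10, Carol: $1141.52


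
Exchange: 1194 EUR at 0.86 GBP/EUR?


Amount × rate = 1194 × 0.86
= 1026.84 GBP

1026.84 GBP


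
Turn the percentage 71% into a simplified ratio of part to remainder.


71% means 71 parts out of 100; remainder = 29
Part : remainder = 71:29
GCD = 1
= 71:29

71:29


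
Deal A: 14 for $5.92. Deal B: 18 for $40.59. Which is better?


Deal A: $5.92/14 = $0.4229/unit
Deal B: $40.59/18 = $2.2550/unit
A is cheaper per unit
= Deal A

Deal A


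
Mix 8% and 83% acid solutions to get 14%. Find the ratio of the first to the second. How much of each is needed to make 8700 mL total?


Let x parts of 8% mix with y parts of 83%.
8x + 83y = 14(x + y)
8x + 83y = 14x + 14y
x(8 - 14) = y(14 - 83)
x/y = (83 - 14)/(14 - 8) = 69/6
Simplify: 23:2
Total parts = 25; one part = 8700/25 = 348.00 mL
8% solution: 23×348.00 = 8004.00 mL
83% solution: 2×348.00 = 696.00 mL
= ratio 23:2; 8004.00 mL and 696.00 mL

ratio 23:2; 8004.00 mL and 696.00 mL
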